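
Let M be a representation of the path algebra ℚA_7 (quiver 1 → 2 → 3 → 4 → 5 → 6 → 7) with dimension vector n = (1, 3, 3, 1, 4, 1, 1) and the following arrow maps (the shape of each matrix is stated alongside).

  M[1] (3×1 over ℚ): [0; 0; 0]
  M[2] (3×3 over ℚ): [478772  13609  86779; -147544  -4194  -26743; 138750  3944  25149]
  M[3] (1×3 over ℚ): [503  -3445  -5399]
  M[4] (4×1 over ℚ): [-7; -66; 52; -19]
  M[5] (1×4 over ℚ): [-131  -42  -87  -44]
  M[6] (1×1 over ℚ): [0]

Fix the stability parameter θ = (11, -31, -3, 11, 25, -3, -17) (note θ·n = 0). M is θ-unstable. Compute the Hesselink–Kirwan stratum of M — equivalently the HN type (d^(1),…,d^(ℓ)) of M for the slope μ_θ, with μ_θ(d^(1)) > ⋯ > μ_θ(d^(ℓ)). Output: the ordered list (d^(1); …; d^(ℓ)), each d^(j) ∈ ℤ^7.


Via rank(M_{q-1}∘⋯∘M_p): M ≅ I[1,1], I[2,3]^2, I[2,6], I[5,5]^3, I[7,7].
μ_θ-semistable layers: μ^(1)=25; μ^(2)=11; μ^(3)=-3; μ^(4)=-17; μ^(5)=-31

((0, 0, 0, 0, 3, 0, 0); (1, 0, 0, 1, 1, 1, 0); (0, 0, 3, 0, 0, 0, 0); (0, 0, 0, 0, 0, 0, 1); (0, 3, 0, 0, 0, 0, 0))


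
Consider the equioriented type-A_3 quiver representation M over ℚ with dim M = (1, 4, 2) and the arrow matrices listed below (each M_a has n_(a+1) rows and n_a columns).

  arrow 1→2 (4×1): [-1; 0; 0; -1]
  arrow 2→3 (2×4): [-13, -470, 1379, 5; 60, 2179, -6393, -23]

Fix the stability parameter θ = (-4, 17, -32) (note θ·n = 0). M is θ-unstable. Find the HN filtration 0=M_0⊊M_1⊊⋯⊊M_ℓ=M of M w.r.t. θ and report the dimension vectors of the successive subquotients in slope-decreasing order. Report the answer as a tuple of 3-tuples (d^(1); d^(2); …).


Interval decomposition of M: I[1,3], I[2,2]^2, I[2,3].
HN type (ℓ=3): μ^(1)=17; μ^(2)=-19/3; μ^(3)=-15/2

((0, 2, 0); (1, 1, 1); (0, 1, 1))


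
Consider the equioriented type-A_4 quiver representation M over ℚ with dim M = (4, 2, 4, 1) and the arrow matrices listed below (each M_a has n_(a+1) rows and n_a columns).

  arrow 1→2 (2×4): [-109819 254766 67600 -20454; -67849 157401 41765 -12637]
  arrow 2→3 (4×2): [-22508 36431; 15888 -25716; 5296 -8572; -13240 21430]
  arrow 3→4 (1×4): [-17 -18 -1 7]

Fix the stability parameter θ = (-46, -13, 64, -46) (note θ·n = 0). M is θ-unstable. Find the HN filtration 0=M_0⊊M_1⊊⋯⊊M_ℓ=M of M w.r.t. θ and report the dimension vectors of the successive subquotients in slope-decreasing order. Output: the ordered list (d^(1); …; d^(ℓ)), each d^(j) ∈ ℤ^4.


Via rank(M_{q-1}∘⋯∘M_p): M ≅ I[1,1]^2, I[1,2], I[1,4], I[3,3]^3.
μ_θ-semistable layers: μ^(1)=64; μ^(2)=9; μ^(3)=-13; μ^(4)=-46

((0, 0, 3, 0); (0, 0, 1, 1); (0, 2, 0, 0); (4, 0, 0, 0))


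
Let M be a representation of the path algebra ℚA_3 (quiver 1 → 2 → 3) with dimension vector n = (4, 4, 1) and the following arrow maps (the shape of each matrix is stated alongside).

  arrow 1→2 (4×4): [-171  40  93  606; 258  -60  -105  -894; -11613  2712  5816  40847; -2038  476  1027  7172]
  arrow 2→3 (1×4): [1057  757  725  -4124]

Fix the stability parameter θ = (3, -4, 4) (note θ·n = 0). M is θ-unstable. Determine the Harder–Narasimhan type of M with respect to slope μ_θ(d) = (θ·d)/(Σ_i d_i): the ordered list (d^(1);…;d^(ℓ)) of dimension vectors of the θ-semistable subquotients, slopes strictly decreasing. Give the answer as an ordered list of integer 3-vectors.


Via rank(M_{q-1}∘⋯∘M_p): M ≅ I[1,1], I[1,2]^2, I[1,3], I[2,2].
μ_θ-semistable layers: μ^(1)=4; μ^(2)=3; μ^(3)=-1/2; μ^(4)=-4

((0, 0, 1); (1, 0, 0); (3, 3, 0); (0, 1, 0))


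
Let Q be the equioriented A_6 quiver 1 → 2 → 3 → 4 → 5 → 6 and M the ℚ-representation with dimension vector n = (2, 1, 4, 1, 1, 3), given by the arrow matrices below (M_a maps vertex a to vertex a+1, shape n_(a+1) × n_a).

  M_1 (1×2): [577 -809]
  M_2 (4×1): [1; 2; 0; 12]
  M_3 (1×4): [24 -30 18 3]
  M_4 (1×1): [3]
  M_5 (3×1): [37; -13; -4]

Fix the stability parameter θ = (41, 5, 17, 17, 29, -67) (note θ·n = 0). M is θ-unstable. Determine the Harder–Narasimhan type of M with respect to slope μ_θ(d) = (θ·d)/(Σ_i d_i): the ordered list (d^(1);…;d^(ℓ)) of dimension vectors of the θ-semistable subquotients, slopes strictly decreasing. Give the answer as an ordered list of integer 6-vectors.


Barcode: M ≅ I[1,1], I[1,3], I[3,3]^2, I[3,6], I[6,6]^2. HN layers by μ_θ (5 steps, strictly decreasing):
  μ^(1)=41; μ^(2)=21; μ^(3)=17; μ^(4)=-1; μ^(5)=-67

((1, 0, 0, 0, 0, 0); (1, 1, 1, 0, 0, 0); (0, 0, 2, 0, 0, 0); (0, 0, 1, 1, 1, 1); (0, 0, 0, 0, 0, 2))


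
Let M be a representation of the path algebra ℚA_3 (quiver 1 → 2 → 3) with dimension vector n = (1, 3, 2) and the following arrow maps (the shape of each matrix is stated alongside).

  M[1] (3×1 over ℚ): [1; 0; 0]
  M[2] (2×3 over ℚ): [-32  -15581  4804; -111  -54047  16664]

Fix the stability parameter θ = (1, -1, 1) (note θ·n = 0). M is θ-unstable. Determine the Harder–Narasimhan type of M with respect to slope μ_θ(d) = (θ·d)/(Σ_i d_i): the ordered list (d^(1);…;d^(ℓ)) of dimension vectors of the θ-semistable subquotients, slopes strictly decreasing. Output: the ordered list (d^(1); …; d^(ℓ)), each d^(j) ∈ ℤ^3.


Interval decomposition of M: I[1,3], I[2,2], I[2,3].
HN type (ℓ=3): μ^(1)=1; μ^(2)=0; μ^(3)=-1

((0, 0, 2); (1, 1, 0); (0, 2, 0))


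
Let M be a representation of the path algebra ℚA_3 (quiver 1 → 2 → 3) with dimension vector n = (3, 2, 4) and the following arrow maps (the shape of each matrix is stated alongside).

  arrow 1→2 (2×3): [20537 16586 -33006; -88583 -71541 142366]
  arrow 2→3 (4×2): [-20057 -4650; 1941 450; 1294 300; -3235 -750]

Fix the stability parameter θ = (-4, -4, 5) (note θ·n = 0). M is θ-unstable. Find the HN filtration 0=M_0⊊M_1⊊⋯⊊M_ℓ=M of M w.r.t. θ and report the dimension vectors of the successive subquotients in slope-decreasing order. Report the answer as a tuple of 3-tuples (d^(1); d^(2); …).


Interval decomposition of M: I[1,1], I[1,2], I[1,3], I[3,3]^3.
HN type (ℓ=2): μ^(1)=5; μ^(2)=-4

((0, 0, 4); (3, 2, 0))


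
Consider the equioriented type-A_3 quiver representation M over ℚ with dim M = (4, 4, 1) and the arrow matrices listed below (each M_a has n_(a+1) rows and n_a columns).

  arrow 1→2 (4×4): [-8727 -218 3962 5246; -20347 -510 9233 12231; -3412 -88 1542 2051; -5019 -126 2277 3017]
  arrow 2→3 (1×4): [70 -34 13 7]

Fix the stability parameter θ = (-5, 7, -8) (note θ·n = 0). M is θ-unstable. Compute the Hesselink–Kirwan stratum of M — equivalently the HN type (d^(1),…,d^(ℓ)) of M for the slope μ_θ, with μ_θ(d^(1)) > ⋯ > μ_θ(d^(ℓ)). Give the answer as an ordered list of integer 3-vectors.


Interval decomposition of M: I[1,1], I[1,2]^2, I[1,3], I[2,2].
HN type (ℓ=3): μ^(1)=7; μ^(2)=-1/2; μ^(3)=-5

((0, 3, 0); (0, 1, 1); (4, 0, 0))


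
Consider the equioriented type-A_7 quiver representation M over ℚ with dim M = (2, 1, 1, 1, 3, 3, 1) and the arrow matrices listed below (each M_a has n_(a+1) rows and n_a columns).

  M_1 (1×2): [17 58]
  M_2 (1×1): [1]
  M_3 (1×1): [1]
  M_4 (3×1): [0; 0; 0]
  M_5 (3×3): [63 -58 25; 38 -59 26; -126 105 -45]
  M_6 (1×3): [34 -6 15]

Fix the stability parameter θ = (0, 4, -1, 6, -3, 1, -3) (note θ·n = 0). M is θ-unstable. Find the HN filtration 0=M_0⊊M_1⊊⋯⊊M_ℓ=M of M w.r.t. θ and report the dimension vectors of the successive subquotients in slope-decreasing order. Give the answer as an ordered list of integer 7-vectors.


Barcode: M ≅ I[1,1], I[1,4], I[5,6]^2, I[5,7]. HN layers by μ_θ (6 steps, strictly decreasing):
  μ^(1)=6; μ^(2)=3/2; μ^(3)=1; μ^(4)=0; μ^(5)=-1; μ^(6)=-3

((0, 0, 0, 1, 0, 0, 0); (0, 1, 1, 0, 0, 0, 0); (0, 0, 0, 0, 0, 2, 0); (2, 0, 0, 0, 0, 0, 0); (0, 0, 0, 0, 0, 1, 1); (0, 0, 0, 0, 3, 0, 0))


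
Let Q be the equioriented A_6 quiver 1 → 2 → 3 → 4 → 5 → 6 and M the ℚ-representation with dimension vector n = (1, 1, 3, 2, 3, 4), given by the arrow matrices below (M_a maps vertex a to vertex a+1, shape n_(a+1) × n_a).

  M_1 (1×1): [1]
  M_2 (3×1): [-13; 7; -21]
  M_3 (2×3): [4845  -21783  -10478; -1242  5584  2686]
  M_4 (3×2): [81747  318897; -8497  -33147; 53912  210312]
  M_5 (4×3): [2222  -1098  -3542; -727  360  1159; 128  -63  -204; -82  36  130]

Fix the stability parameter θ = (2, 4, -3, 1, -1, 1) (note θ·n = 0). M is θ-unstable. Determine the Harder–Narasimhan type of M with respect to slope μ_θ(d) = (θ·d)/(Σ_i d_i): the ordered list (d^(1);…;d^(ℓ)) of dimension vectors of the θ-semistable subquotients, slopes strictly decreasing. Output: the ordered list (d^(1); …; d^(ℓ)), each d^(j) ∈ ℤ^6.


Interval decomposition of M: I[1,4], I[3,3], I[3,6], I[5,5], I[5,6], I[6,6]^2.
HN type (ℓ=4): μ^(1)=1; μ^(2)=0; μ^(3)=-1; μ^(4)=-3

((1, 1, 1, 1, 0, 4); (0, 0, 0, 1, 1, 0); (0, 0, 0, 0, 2, 0); (0, 0, 2, 0, 0, 0))


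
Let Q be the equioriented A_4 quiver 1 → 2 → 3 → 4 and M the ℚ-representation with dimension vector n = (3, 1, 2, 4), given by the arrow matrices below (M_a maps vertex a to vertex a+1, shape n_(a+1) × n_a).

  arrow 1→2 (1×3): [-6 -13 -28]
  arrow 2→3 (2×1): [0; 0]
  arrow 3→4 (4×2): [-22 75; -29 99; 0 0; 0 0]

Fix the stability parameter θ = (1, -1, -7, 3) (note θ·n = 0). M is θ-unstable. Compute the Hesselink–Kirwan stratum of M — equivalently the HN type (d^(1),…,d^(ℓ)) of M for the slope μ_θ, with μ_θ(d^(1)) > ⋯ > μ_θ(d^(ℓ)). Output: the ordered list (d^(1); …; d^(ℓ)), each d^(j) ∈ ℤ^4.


Barcode: M ≅ I[1,1]^2, I[1,2], I[3,4]^2, I[4,4]^2. HN layers by μ_θ (4 steps, strictly decreasing):
  μ^(1)=3; μ^(2)=1; μ^(3)=0; μ^(4)=-7

((0, 0, 0, 4); (2, 0, 0, 0); (1, 1, 0, 0); (0, 0, 2, 0))


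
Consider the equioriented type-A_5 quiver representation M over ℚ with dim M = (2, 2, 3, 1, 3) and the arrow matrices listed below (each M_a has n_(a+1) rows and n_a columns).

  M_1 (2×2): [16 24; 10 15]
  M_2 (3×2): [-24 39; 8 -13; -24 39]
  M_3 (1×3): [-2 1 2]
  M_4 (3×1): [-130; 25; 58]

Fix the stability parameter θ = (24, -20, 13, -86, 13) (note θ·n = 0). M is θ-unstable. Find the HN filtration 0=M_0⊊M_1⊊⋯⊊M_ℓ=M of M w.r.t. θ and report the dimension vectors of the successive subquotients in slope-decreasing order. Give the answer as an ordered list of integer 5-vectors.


Barcode: M ≅ I[1,1], I[1,5], I[2,2], I[3,3]^2, I[5,5]^2. HN layers by μ_θ (4 steps, strictly decreasing):
  μ^(1)=24; μ^(2)=13; μ^(3)=-69/4; μ^(4)=-20

((1, 0, 0, 0, 0); (0, 0, 2, 0, 3); (1, 1, 1, 1, 0); (0, 1, 0, 0, 0))


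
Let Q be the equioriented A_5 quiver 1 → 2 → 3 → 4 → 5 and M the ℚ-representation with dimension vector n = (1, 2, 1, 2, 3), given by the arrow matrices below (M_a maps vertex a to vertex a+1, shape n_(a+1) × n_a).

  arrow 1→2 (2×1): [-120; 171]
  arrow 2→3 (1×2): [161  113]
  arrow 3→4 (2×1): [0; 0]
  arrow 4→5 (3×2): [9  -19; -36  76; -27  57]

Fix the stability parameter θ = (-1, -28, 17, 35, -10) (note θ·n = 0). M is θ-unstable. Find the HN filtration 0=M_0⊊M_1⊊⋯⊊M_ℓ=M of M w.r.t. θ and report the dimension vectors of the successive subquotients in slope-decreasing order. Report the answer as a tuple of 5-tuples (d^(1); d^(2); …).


Barcode: M ≅ I[1,3], I[2,2], I[4,4], I[4,5], I[5,5]^2. HN layers by μ_θ (6 steps, strictly decreasing):
  μ^(1)=35; μ^(2)=17; μ^(3)=25/2; μ^(4)=-10; μ^(5)=-29/2; μ^(6)=-28

((0, 0, 0, 1, 0); (0, 0, 1, 0, 0); (0, 0, 0, 1, 1); (0, 0, 0, 0, 2); (1, 1, 0, 0, 0); (0, 1, 0, 0, 0))


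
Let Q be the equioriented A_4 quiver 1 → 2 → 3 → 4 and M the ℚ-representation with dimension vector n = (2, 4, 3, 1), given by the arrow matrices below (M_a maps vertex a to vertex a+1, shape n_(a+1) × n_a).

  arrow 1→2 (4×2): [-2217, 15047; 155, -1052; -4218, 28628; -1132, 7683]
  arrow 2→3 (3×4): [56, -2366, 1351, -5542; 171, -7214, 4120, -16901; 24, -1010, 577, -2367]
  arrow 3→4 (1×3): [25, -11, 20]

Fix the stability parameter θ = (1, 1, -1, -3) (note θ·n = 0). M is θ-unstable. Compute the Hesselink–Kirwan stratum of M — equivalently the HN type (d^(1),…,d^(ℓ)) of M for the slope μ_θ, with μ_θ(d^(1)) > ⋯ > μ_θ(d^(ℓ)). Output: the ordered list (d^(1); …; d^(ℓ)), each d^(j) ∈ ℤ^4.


Interval decomposition of M: I[1,3], I[1,4], I[2,2], I[2,3].
HN type (ℓ=4): μ^(1)=1; μ^(2)=1/3; μ^(3)=0; μ^(4)=-1/2

((0, 1, 0, 0); (1, 1, 1, 0); (0, 1, 1, 0); (1, 1, 1, 1))


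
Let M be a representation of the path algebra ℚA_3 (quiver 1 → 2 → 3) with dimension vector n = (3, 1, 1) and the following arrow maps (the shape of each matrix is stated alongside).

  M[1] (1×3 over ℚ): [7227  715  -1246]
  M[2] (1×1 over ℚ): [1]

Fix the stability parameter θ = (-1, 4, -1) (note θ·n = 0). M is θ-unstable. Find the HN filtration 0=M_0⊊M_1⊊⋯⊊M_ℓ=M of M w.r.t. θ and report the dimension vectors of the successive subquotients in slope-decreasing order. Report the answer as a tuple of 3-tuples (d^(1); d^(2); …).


Interval decomposition of M: I[1,1]^2, I[1,3].
HN type (ℓ=2): μ^(1)=3/2; μ^(2)=-1

((0, 1, 1); (3, 0, 0))


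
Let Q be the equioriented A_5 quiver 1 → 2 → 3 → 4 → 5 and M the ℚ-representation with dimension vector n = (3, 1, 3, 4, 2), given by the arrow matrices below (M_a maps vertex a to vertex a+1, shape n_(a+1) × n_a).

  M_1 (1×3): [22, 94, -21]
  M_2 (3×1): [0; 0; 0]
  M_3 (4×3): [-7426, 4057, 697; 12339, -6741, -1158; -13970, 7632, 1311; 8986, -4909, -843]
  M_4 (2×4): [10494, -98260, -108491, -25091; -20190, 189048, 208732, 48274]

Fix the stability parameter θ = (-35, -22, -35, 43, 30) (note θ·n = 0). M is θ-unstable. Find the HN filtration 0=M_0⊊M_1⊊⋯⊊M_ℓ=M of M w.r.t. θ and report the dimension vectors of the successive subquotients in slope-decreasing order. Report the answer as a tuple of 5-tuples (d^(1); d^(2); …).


Via rank(M_{q-1}∘⋯∘M_p): M ≅ I[1,1]^2, I[1,2], I[3,4]^2, I[3,5], I[4,5].
μ_θ-semistable layers: μ^(1)=43; μ^(2)=73/2; μ^(3)=-22; μ^(4)=-35

((0, 0, 0, 2, 0); (0, 0, 0, 2, 2); (0, 1, 0, 0, 0); (3, 0, 3, 0, 0))


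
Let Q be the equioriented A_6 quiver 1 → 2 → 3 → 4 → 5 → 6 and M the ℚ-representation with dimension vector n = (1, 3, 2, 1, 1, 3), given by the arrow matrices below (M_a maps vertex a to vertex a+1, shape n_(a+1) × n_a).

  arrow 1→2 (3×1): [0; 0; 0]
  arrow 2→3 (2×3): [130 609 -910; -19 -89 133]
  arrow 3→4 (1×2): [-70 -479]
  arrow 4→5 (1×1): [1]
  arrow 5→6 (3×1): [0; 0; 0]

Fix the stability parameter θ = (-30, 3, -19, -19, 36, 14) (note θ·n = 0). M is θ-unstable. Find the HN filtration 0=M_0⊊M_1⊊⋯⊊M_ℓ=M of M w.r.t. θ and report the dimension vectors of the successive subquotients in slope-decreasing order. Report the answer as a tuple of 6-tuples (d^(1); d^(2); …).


Interval decomposition of M: I[1,1], I[2,2], I[2,3], I[2,5], I[6,6]^3.
HN type (ℓ=6): μ^(1)=36; μ^(2)=14; μ^(3)=3; μ^(4)=-8; μ^(5)=-35/3; μ^(6)=-30

((0, 0, 0, 0, 1, 0); (0, 0, 0, 0, 0, 3); (0, 1, 0, 0, 0, 0); (0, 1, 1, 0, 0, 0); (0, 1, 1, 1, 0, 0); (1, 0, 0, 0, 0, 0))


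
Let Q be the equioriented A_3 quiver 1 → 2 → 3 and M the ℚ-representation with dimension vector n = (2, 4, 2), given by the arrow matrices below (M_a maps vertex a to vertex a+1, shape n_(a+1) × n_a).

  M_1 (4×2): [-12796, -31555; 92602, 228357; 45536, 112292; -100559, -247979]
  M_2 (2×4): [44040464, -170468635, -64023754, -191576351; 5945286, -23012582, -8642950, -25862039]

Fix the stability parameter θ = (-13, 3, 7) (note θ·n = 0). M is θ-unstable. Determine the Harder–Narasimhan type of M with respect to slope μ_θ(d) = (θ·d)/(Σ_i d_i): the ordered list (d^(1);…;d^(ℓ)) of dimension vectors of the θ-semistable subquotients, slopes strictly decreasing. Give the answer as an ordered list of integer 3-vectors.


Via rank(M_{q-1}∘⋯∘M_p): M ≅ I[1,3]^2, I[2,2]^2.
μ_θ-semistable layers: μ^(1)=7; μ^(2)=3; μ^(3)=-13

((0, 0, 2); (0, 4, 0); (2, 0, 0))


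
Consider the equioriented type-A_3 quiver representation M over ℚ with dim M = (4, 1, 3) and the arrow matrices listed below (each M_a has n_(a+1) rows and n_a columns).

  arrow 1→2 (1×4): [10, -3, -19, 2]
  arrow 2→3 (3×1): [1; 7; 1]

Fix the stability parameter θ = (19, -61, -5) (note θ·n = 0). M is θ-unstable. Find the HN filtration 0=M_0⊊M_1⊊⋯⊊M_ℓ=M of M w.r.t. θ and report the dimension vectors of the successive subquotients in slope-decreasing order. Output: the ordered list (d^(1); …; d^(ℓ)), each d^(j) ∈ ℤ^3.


Via rank(M_{q-1}∘⋯∘M_p): M ≅ I[1,1]^3, I[1,3], I[3,3]^2.
μ_θ-semistable layers: μ^(1)=19; μ^(2)=-5; μ^(3)=-21

((3, 0, 0); (0, 0, 3); (1, 1, 0))


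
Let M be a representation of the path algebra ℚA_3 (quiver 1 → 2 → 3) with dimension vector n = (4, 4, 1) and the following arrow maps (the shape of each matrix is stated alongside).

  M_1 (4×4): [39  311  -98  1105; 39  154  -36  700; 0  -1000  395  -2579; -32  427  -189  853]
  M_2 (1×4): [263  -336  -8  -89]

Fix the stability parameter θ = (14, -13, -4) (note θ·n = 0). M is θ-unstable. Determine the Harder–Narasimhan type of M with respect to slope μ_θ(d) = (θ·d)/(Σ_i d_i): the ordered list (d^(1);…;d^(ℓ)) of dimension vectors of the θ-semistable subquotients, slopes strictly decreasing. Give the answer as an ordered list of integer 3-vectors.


Via rank(M_{q-1}∘⋯∘M_p): M ≅ I[1,2]^3, I[1,3].
μ_θ-semistable layers: μ^(1)=1/2; μ^(2)=-1

((3, 3, 0); (1, 1, 1))


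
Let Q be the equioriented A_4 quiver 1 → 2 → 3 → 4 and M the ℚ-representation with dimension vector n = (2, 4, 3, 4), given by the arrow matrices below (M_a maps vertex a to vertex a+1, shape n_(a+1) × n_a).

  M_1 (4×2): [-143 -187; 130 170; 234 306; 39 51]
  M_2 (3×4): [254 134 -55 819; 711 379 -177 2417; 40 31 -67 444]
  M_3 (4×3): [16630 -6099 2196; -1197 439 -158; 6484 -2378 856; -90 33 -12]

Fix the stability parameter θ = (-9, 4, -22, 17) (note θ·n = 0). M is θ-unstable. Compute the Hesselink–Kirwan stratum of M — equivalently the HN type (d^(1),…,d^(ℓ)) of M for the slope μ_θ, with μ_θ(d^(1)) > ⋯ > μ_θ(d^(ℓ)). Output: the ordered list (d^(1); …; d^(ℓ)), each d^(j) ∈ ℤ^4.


Interval decomposition of M: I[1,1], I[1,4], I[2,2], I[2,3], I[2,4], I[4,4]^2.
HN type (ℓ=3): μ^(1)=17; μ^(2)=4; μ^(3)=-9

((0, 0, 0, 4); (0, 1, 0, 0); (2, 3, 3, 0))


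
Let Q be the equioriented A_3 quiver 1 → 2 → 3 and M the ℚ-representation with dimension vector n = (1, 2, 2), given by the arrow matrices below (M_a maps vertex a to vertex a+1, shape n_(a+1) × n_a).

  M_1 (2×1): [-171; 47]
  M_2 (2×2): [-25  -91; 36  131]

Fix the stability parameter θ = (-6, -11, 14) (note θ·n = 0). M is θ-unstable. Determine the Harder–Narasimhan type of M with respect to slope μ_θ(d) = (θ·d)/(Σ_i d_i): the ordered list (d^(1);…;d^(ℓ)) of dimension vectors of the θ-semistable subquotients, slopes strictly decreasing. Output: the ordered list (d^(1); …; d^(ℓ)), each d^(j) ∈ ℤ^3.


Interval decomposition of M: I[1,3], I[2,3].
HN type (ℓ=3): μ^(1)=14; μ^(2)=-17/2; μ^(3)=-11

((0, 0, 2); (1, 1, 0); (0, 1, 0))


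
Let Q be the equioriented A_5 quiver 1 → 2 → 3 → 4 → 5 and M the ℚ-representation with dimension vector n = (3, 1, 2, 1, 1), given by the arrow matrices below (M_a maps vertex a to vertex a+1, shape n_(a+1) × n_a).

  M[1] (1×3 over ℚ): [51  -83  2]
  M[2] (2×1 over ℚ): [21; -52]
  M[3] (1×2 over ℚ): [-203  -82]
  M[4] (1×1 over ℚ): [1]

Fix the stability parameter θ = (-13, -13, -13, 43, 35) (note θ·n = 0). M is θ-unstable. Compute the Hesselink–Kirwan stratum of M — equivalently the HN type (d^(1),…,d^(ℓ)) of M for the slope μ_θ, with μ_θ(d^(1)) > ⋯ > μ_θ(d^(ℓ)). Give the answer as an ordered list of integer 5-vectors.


Interval decomposition of M: I[1,1]^2, I[1,5], I[3,3].
HN type (ℓ=2): μ^(1)=39; μ^(2)=-13

((0, 0, 0, 1, 1); (3, 1, 2, 0, 0))


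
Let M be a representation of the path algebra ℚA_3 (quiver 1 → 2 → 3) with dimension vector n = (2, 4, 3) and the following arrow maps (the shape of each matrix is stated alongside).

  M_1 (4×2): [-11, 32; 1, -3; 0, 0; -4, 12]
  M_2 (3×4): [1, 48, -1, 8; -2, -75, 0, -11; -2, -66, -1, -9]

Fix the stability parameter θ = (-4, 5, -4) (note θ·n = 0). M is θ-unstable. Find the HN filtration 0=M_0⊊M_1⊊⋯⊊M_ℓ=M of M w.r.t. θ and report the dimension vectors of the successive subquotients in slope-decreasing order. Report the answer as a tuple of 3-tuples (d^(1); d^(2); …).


Barcode: M ≅ I[1,3]^2, I[2,2], I[2,3]. HN layers by μ_θ (3 steps, strictly decreasing):
  μ^(1)=5; μ^(2)=1/2; μ^(3)=-4

((0, 1, 0); (0, 3, 3); (2, 0, 0))


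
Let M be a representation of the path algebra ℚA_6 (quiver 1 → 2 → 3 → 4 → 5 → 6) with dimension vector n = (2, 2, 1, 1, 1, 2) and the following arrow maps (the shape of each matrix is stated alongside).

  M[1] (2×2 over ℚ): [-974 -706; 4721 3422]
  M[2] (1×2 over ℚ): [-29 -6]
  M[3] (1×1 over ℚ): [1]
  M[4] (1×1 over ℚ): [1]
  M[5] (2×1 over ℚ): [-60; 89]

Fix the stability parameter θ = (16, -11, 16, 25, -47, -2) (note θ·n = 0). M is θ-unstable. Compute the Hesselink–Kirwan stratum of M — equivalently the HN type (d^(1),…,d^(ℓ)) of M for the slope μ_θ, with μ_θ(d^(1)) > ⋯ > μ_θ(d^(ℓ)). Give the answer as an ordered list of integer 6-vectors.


Interval decomposition of M: I[1,2], I[1,6], I[6,6].
HN type (ℓ=3): μ^(1)=5/2; μ^(2)=-1/2; μ^(3)=-2

((1, 1, 0, 0, 0, 0); (1, 1, 1, 1, 1, 1); (0, 0, 0, 0, 0, 1))


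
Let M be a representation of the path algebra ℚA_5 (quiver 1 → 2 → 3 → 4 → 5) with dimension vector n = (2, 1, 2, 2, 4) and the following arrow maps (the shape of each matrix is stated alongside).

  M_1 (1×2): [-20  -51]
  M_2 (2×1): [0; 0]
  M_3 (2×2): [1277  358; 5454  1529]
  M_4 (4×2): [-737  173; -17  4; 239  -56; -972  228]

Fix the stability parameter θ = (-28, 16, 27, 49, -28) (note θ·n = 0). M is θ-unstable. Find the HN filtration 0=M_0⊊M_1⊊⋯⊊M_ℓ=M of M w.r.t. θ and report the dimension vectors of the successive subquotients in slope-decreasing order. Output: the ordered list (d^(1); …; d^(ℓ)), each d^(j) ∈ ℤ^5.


Barcode: M ≅ I[1,1], I[1,2], I[3,5]^2, I[5,5]^2. HN layers by μ_θ (2 steps, strictly decreasing):
  μ^(1)=16; μ^(2)=-28

((0, 1, 2, 2, 2); (2, 0, 0, 0, 2))


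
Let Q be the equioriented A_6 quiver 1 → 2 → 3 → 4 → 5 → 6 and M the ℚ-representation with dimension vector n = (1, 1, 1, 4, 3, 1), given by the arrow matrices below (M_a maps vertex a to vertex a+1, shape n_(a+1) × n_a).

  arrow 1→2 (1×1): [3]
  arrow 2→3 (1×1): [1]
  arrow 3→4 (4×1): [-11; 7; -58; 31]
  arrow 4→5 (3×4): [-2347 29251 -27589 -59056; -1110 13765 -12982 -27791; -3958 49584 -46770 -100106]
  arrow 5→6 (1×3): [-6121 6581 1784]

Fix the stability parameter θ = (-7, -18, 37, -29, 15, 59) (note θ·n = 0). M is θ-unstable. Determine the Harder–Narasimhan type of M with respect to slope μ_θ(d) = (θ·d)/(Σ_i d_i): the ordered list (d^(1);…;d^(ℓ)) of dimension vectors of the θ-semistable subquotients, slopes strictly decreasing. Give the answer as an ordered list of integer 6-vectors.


Via rank(M_{q-1}∘⋯∘M_p): M ≅ I[1,4], I[4,4], I[4,5], I[4,6], I[5,5].
μ_θ-semistable layers: μ^(1)=59; μ^(2)=15; μ^(3)=4; μ^(4)=-25/2; μ^(5)=-29

((0, 0, 0, 0, 0, 1); (0, 0, 0, 0, 3, 0); (0, 0, 1, 1, 0, 0); (1, 1, 0, 0, 0, 0); (0, 0, 0, 3, 0, 0))


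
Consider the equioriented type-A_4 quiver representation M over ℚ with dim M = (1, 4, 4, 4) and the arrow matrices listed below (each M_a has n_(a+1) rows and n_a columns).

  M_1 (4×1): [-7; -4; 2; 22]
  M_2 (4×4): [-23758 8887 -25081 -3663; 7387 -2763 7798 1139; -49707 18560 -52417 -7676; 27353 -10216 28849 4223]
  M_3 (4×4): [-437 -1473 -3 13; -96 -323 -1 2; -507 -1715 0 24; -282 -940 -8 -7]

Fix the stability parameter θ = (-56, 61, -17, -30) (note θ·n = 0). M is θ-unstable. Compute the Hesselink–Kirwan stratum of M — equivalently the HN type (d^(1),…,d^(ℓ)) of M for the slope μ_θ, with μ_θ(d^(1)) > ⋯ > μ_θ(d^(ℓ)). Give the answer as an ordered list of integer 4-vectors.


Barcode: M ≅ I[1,4], I[2,4]^3. HN layers by μ_θ (2 steps, strictly decreasing):
  μ^(1)=14/3; μ^(2)=-56

((0, 4, 4, 4); (1, 0, 0, 0))


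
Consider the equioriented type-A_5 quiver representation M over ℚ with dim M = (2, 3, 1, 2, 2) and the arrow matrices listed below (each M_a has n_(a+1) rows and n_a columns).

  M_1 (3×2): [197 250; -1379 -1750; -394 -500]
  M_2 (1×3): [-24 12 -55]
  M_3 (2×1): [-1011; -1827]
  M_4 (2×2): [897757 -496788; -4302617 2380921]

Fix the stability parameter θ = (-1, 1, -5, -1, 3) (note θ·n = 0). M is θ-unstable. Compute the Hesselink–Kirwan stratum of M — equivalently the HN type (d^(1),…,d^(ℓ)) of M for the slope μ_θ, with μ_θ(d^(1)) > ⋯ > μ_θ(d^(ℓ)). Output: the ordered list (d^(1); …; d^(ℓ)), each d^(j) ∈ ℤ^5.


Via rank(M_{q-1}∘⋯∘M_p): M ≅ I[1,1], I[1,5], I[2,2]^2, I[4,5].
μ_θ-semistable layers: μ^(1)=3; μ^(2)=1; μ^(3)=-1; μ^(4)=-5/3

((0, 0, 0, 0, 2); (0, 2, 0, 0, 0); (1, 0, 0, 2, 0); (1, 1, 1, 0, 0))


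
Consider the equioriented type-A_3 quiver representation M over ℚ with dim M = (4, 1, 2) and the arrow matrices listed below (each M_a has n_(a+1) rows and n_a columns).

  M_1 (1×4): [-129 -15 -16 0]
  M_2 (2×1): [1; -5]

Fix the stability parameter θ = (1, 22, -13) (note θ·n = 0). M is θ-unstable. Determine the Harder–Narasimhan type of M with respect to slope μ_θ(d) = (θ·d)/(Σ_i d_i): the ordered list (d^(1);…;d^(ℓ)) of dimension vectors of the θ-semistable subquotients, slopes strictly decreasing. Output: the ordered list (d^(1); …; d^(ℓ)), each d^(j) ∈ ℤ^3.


Interval decomposition of M: I[1,1]^3, I[1,3], I[3,3].
HN type (ℓ=3): μ^(1)=9/2; μ^(2)=1; μ^(3)=-13

((0, 1, 1); (4, 0, 0); (0, 0, 1))


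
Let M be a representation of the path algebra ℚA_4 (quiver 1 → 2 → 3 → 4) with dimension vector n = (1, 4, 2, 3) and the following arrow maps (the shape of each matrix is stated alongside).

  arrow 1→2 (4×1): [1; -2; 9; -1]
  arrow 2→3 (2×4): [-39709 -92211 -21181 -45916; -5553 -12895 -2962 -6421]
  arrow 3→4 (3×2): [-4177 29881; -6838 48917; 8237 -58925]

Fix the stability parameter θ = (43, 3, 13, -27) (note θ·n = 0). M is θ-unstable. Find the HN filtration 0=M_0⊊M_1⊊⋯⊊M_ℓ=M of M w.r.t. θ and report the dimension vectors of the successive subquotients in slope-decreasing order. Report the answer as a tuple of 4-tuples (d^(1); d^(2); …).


Interval decomposition of M: I[1,2], I[2,2], I[2,4]^2, I[4,4].
HN type (ℓ=4): μ^(1)=23; μ^(2)=3; μ^(3)=-11/3; μ^(4)=-27

((1, 1, 0, 0); (0, 1, 0, 0); (0, 2, 2, 2); (0, 0, 0, 1))


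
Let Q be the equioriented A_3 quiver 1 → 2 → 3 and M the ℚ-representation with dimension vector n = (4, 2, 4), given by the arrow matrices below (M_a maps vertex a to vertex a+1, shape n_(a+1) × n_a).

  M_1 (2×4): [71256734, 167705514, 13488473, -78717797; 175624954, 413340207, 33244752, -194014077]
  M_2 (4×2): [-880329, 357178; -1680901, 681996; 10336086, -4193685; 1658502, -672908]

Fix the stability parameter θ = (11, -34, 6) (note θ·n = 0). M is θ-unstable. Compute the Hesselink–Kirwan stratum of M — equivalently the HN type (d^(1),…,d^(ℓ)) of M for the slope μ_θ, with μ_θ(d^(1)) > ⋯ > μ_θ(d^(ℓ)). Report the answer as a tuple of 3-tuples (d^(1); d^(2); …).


Barcode: M ≅ I[1,1]^2, I[1,3]^2, I[3,3]^2. HN layers by μ_θ (3 steps, strictly decreasing):
  μ^(1)=11; μ^(2)=6; μ^(3)=-23/2

((2, 0, 0); (0, 0, 4); (2, 2, 0))


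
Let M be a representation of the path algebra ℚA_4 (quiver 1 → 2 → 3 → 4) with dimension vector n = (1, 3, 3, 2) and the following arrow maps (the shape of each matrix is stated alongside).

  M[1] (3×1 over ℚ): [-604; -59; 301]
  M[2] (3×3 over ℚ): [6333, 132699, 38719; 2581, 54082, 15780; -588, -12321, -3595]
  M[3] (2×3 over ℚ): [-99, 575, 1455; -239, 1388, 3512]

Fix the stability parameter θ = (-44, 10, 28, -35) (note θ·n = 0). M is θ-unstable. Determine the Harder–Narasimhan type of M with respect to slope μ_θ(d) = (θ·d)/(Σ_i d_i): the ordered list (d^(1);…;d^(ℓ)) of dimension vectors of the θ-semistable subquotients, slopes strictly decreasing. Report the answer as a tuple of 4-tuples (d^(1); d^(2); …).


Barcode: M ≅ I[1,4], I[2,2], I[2,4], I[3,3]. HN layers by μ_θ (4 steps, strictly decreasing):
  μ^(1)=28; μ^(2)=10; μ^(3)=1; μ^(4)=-44

((0, 0, 1, 0); (0, 1, 0, 0); (0, 2, 2, 2); (1, 0, 0, 0))


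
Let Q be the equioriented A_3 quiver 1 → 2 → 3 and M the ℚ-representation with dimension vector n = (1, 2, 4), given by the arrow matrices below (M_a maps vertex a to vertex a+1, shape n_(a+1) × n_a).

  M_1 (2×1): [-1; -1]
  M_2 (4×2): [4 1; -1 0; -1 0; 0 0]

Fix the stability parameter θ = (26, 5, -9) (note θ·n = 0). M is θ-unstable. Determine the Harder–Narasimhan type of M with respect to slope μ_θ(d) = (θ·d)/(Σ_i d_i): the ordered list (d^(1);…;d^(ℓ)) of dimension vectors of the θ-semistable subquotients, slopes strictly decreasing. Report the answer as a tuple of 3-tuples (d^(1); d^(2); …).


Via rank(M_{q-1}∘⋯∘M_p): M ≅ I[1,3], I[2,3], I[3,3]^2.
μ_θ-semistable layers: μ^(1)=22/3; μ^(2)=-2; μ^(3)=-9

((1, 1, 1); (0, 1, 1); (0, 0, 2))


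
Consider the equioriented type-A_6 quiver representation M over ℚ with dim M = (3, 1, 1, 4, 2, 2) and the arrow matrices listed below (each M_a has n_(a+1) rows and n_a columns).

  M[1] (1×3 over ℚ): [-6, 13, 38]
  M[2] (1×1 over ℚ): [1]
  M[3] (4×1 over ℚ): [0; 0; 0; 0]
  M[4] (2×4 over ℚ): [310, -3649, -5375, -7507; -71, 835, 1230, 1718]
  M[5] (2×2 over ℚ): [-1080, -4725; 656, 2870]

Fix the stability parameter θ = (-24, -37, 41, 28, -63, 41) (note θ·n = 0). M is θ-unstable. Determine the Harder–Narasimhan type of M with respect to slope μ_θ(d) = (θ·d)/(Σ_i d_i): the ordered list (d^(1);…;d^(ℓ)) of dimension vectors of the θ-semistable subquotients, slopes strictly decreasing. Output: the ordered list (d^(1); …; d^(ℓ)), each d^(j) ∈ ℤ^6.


Interval decomposition of M: I[1,1]^2, I[1,3], I[4,4]^2, I[4,5], I[4,6], I[6,6].
HN type (ℓ=5): μ^(1)=41; μ^(2)=28; μ^(3)=-35/2; μ^(4)=-24; μ^(5)=-61/2

((0, 0, 1, 0, 0, 2); (0, 0, 0, 2, 0, 0); (0, 0, 0, 2, 2, 0); (2, 0, 0, 0, 0, 0); (1, 1, 0, 0, 0, 0))


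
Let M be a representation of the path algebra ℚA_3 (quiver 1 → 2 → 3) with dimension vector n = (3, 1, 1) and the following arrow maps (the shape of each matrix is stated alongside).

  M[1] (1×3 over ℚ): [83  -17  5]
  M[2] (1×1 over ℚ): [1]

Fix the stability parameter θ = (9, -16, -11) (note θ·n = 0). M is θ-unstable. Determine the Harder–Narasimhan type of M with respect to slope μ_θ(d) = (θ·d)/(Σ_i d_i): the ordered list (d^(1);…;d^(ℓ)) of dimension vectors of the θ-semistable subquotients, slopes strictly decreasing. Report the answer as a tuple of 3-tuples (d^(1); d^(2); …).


Barcode: M ≅ I[1,1]^2, I[1,3]. HN layers by μ_θ (2 steps, strictly decreasing):
  μ^(1)=9; μ^(2)=-6

((2, 0, 0); (1, 1, 1))


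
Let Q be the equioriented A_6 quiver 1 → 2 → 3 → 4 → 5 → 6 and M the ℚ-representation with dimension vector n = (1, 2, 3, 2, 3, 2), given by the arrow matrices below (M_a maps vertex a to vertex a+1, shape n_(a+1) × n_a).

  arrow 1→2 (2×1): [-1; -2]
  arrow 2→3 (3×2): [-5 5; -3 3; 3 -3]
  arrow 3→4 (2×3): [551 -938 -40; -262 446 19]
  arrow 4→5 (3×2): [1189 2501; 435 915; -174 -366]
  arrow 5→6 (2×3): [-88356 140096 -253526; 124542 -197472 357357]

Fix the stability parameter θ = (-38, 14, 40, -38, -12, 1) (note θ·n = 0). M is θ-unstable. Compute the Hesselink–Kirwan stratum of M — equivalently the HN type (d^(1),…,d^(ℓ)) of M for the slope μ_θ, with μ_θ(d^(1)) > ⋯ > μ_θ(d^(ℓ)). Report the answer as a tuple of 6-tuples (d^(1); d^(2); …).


Interval decomposition of M: I[1,4], I[2,2], I[3,3], I[3,5], I[5,5], I[5,6], I[6,6].
HN type (ℓ=7): μ^(1)=40; μ^(2)=14; μ^(3)=16/3; μ^(4)=1; μ^(5)=-10/3; μ^(6)=-12; μ^(7)=-38

((0, 0, 1, 0, 0, 0); (0, 1, 0, 0, 0, 0); (0, 1, 1, 1, 0, 0); (0, 0, 0, 0, 0, 2); (0, 0, 1, 1, 1, 0); (0, 0, 0, 0, 2, 0); (1, 0, 0, 0, 0, 0))


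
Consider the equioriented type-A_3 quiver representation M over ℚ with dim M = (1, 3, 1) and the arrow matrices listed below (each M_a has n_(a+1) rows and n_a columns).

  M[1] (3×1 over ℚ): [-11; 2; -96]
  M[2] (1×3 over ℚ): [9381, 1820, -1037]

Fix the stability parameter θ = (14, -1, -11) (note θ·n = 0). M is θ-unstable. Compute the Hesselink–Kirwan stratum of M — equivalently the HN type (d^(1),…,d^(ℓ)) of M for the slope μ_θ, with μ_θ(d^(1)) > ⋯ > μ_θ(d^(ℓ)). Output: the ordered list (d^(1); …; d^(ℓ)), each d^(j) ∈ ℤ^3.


Barcode: M ≅ I[1,3], I[2,2]^2. HN layers by μ_θ (2 steps, strictly decreasing):
  μ^(1)=2/3; μ^(2)=-1

((1, 1, 1); (0, 2, 0))


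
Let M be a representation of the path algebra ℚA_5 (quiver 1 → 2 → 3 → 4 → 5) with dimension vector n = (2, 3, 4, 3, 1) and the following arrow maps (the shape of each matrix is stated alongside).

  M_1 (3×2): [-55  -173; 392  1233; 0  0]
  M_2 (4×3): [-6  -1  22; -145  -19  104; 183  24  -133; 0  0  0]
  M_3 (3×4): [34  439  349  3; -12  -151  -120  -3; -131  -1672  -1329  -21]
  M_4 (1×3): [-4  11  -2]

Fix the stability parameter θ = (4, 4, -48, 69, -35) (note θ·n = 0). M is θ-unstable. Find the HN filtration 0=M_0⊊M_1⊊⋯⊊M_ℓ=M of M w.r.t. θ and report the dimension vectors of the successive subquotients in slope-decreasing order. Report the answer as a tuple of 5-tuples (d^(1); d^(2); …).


Via rank(M_{q-1}∘⋯∘M_p): M ≅ I[1,4], I[1,5], I[2,4], I[3,3].
μ_θ-semistable layers: μ^(1)=69; μ^(2)=17; μ^(3)=-40/3; μ^(4)=-22; μ^(5)=-48

((0, 0, 0, 2, 0); (0, 0, 0, 1, 1); (2, 2, 2, 0, 0); (0, 1, 1, 0, 0); (0, 0, 1, 0, 0))


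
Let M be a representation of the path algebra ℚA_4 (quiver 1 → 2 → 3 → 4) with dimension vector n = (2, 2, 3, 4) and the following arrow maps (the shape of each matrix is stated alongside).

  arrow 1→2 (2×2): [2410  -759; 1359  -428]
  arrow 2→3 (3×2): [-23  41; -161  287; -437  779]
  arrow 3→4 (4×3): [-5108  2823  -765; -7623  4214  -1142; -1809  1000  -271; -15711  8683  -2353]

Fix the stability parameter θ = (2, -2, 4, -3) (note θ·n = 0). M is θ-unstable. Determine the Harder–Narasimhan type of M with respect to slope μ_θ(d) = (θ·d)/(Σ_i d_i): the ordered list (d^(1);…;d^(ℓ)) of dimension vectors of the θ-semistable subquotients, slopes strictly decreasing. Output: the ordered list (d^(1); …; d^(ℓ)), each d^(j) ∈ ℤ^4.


Barcode: M ≅ I[1,2], I[1,4], I[3,4]^2, I[4,4]. HN layers by μ_θ (3 steps, strictly decreasing):
  μ^(1)=1/2; μ^(2)=0; μ^(3)=-3

((0, 0, 3, 3); (2, 2, 0, 0); (0, 0, 0, 1))


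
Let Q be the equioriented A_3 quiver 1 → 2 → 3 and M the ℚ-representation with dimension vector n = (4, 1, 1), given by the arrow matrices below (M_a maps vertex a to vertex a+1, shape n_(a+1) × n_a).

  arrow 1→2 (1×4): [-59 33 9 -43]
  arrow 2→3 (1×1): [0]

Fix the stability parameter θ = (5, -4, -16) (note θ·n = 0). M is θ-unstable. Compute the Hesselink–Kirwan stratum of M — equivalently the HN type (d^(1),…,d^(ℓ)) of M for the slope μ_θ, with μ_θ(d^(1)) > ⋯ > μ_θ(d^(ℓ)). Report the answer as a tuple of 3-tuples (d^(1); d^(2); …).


Interval decomposition of M: I[1,1]^3, I[1,2], I[3,3].
HN type (ℓ=3): μ^(1)=5; μ^(2)=1/2; μ^(3)=-16

((3, 0, 0); (1, 1, 0); (0, 0, 1))


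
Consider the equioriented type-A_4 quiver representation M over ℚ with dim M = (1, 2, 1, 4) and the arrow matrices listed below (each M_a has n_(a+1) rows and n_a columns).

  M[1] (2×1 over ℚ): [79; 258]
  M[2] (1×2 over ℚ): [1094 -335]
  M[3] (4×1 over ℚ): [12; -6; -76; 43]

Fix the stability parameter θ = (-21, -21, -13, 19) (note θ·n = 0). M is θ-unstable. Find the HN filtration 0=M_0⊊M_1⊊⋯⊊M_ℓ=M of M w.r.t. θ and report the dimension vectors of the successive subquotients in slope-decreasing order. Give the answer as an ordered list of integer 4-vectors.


Interval decomposition of M: I[1,4], I[2,2], I[4,4]^3.
HN type (ℓ=3): μ^(1)=19; μ^(2)=-13; μ^(3)=-21

((0, 0, 0, 4); (0, 0, 1, 0); (1, 2, 0, 0))


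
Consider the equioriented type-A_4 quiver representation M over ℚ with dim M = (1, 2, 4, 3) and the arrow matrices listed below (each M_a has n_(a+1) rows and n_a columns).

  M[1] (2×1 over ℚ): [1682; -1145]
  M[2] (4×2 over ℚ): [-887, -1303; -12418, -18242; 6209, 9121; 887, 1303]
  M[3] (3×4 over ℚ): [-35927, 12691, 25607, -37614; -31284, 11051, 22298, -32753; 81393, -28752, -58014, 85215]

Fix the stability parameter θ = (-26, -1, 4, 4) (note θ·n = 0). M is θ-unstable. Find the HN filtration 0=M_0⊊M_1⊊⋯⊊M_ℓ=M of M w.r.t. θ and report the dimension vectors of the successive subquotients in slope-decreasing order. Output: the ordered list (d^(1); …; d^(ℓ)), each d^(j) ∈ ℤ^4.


Interval decomposition of M: I[1,4], I[2,2], I[3,3], I[3,4]^2.
HN type (ℓ=3): μ^(1)=4; μ^(2)=-1; μ^(3)=-26

((0, 0, 4, 3); (0, 2, 0, 0); (1, 0, 0, 0))


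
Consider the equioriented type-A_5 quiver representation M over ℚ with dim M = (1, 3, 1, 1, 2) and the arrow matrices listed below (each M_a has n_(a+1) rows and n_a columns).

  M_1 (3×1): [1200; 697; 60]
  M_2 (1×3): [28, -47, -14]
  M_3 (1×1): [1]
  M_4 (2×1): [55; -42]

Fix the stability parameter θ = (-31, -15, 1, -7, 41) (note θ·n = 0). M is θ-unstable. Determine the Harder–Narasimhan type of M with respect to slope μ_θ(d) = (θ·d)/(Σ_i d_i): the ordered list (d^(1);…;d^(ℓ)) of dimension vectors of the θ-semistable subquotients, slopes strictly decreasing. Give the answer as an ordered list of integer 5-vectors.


Barcode: M ≅ I[1,5], I[2,2]^2, I[5,5]. HN layers by μ_θ (4 steps, strictly decreasing):
  μ^(1)=41; μ^(2)=-3; μ^(3)=-15; μ^(4)=-31

((0, 0, 0, 0, 2); (0, 0, 1, 1, 0); (0, 3, 0, 0, 0); (1, 0, 0, 0, 0))


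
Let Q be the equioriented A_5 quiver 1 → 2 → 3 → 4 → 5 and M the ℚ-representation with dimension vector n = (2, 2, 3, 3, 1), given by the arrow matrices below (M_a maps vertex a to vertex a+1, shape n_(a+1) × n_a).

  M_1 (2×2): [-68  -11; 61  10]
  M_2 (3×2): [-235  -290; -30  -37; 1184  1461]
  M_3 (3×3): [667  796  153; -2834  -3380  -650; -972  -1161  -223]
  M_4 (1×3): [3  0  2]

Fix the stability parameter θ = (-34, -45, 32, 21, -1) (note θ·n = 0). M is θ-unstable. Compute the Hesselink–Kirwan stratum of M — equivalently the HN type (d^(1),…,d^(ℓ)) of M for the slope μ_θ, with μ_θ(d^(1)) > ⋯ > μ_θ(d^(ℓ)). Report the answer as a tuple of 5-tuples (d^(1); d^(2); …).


Barcode: M ≅ I[1,3], I[1,5], I[3,4], I[4,4]. HN layers by μ_θ (5 steps, strictly decreasing):
  μ^(1)=32; μ^(2)=53/2; μ^(3)=21; μ^(4)=52/3; μ^(5)=-79/2

((0, 0, 1, 0, 0); (0, 0, 1, 1, 0); (0, 0, 0, 1, 0); (0, 0, 1, 1, 1); (2, 2, 0, 0, 0))


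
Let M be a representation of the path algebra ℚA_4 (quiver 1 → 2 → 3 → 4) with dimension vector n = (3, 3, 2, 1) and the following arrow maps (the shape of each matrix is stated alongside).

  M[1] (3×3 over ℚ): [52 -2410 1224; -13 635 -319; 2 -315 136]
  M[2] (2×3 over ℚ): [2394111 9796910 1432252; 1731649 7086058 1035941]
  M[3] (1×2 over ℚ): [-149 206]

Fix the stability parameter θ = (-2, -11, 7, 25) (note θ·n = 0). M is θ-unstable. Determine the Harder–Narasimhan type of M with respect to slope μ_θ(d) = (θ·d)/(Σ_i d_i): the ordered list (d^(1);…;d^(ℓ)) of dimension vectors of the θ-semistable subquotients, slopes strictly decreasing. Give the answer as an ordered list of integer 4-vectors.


Barcode: M ≅ I[1,1], I[1,3], I[1,4], I[2,2]. HN layers by μ_θ (5 steps, strictly decreasing):
  μ^(1)=25; μ^(2)=7; μ^(3)=-2; μ^(4)=-13/2; μ^(5)=-11

((0, 0, 0, 1); (0, 0, 2, 0); (1, 0, 0, 0); (2, 2, 0, 0); (0, 1, 0, 0))
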